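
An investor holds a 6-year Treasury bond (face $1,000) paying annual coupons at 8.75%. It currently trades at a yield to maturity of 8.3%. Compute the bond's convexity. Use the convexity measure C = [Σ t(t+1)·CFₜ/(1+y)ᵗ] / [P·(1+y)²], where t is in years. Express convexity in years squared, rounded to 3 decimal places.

27.382

With y = 0.083:
  t   CF        PV=CF/(1+0.083)^t    t·PV        t(t+1)·PV
  1        87.50        80.7941        80.7941         161.5882
  2        87.50        74.6021       149.2042         447.6127
  3        87.50        68.8847       206.6541         826.6162
  4        87.50        63.6054       254.4217       1,272.1087
  5        87.50        58.7308       293.6539       1,761.9234
  6     1,087.50       673.9979     4,043.9872      28,307.9107
  Σ                  1,020.6150     5,028.7153      32,777.7599
P = 1,020.6150.
Convexity = Σ t(t+1)·PV / [P·(1+y)²] = 32,777.7599 / (1,020.6150 × 1.172889) = 27.38170.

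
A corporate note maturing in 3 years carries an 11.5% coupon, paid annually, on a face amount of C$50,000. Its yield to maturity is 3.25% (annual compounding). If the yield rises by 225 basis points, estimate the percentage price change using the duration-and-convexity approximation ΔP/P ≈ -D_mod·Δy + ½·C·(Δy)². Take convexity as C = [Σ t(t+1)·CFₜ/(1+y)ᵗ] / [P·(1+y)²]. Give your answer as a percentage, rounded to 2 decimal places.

With y = 0.0325:
  t   CF        PV=CF/(1+0.0325)^t    t·PV        t(t+1)·PV
  1     5,750.00     5,569.0073     5,569.0073      11,138.0145
  2     5,750.00     5,393.7116    10,787.4233      32,362.2698
  3    55,750.00    50,649.4450   151,948.3350     607,793.3398
  Σ                 61,612.1639   168,304.7655     651,293.6242
P = 61,612.1639; D_Mac = 2.73168 yrs; D_mod = 2.64570 yrs; C = 9.91586.
Duration effect: -2.64570 × (+0.0225) = -0.059528
Convexity effect: 0.5 × 9.91586 × (0.0225)² = +0.0025100
ΔP/P ≈ -0.059528 + 0.0025100 = -0.057018 = -5.7018%.

-5.70%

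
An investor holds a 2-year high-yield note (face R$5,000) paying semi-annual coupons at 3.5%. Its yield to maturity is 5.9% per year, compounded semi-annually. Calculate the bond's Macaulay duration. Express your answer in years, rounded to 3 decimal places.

1.948 years

Periodic yield y = 0.0295. Discount each cash flow and weight by its period:
  t   CF        PV=CF/(1+0.0295)^t    t·PV
  1        87.50        84.9927        84.9927
  2        87.50        82.5573       165.1146
  3        87.50        80.1916       240.5749
  4     5,087.50     4,528.9656    18,115.8623
  Σ                  4,776.7072    18,606.5444
Price P = Σ PV = 4,776.7072.
Macaulay duration = Σ(t·PV) / P = 18,606.5444 / 4,776.7072 = 3.89527 half-year periods.
In years: 3.89527 / 2 = 1.94763 years.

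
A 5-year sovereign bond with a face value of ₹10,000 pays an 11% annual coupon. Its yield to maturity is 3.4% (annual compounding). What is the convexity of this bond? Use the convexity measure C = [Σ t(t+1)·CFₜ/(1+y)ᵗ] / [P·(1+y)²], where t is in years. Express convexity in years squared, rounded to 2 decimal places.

With y = 0.034:
  t   CF        PV=CF/(1+0.034)^t    t·PV        t(t+1)·PV
  1     1,100.00     1,063.8298     1,063.8298       2,127.6596
  2     1,100.00     1,028.8489     2,057.6978       6,173.0935
  3     1,100.00       995.0183     2,985.0549      11,940.2196
  4     1,100.00       962.3001     3,849.2004      19,246.0020
  5    11,100.00     9,391.1826    46,955.9130     281,735.4780
  Σ                 13,441.1797    56,911.6959     321,222.4527
P = 13,441.1797.
Convexity = Σ t(t+1)·PV / [P·(1+y)²] = 321,222.4527 / (13,441.1797 × 1.069156) = 22.35257.

22.35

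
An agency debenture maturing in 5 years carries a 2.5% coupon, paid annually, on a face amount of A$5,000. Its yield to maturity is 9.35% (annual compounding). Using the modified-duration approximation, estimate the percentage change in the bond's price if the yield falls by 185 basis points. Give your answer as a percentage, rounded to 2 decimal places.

+7.98%

Periodic yield y = 0.0935. Modified duration first:
  t   CF        PV=CF/(1+0.0935)^t    t·PV
  1       125.00       114.3118       114.3118
  2       125.00       104.5376       209.0752
  3       125.00        95.5991       286.7972
  4       125.00        87.4248       349.6994
  5     5,125.00     3,277.9319    16,389.6597
  Σ                  3,679.8053    17,349.5433
P = 3,679.8053; D_Mac = 4.71480 yrs; D_mod = 4.71480/(1+0.0935) = 4.31166 yrs.
ΔP/P ≈ -D_mod · Δy = -4.31166 × (-0.0185) = +0.079766 = +7.9766%.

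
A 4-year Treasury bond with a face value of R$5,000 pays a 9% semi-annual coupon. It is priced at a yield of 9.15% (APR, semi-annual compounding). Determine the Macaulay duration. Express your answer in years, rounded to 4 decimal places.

Periodic yield y = 0.04575. Discount each cash flow and weight by its period:
  t   CF        PV=CF/(1+0.04575)^t    t·PV
  1       225.00       215.1566       215.1566
  2       225.00       205.7438       411.4876
  3       225.00       196.7428       590.2285
  4       225.00       188.1356       752.5425
  5       225.00       179.9050       899.5248
  6       225.00       172.0344     1,032.2064
  7       225.00       164.5081     1,151.5570
  8     5,225.00     3,653.1147    29,224.9176
  Σ                  4,975.3410    34,277.6210
Price P = Σ PV = 4,975.3410.
Macaulay duration = Σ(t·PV) / P = 34,277.6210 / 4,975.3410 = 6.88950 half-year periods.
In years: 6.88950 / 2 = 3.44475 years.

3.4448 years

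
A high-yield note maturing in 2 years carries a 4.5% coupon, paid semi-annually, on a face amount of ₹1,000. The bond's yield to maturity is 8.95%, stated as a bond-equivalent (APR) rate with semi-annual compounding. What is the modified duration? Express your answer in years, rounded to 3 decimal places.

1.849 years

Periodic yield y = 0.04475. First find Macaulay duration:
  t   CF        PV=CF/(1+0.04475)^t    t·PV
  1        22.50        21.5363        21.5363
  2        22.50        20.6138        41.2276
  3        22.50        19.7308        59.1925
  4     1,022.50       858.2500     3,432.9999
  Σ                    920.1308     3,554.9562
P = 920.1308; Macaulay duration = 3,554.9562 / 920.1308 = 3.86353 half-year periods = 1.93177 years.
Modified duration = D_Mac / (1 + y) = 1.93177 / 1.04475 = 1.84902 years.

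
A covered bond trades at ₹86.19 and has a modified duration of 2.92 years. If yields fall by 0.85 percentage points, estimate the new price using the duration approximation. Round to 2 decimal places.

₹88.33

Duration approximation: ΔP/P ≈ -D_mod · Δy = -2.92 × (-0.0085) = +0.024820.
New price ≈ 86.19 × (1 + 0.024820) = 88.3292358.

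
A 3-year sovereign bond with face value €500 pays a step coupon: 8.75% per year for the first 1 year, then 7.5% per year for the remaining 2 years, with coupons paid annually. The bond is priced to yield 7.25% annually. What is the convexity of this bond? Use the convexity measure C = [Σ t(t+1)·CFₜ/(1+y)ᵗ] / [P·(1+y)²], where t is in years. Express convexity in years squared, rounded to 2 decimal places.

9.40

With y = 0.0725:
  t   CF        PV=CF/(1+0.0725)^t    t·PV        t(t+1)·PV
  1        43.75        40.7925        40.7925          81.5851
  2        37.50        32.6014        65.2029         195.6086
  3       537.50       435.6990     1,307.0970       5,228.3880
  Σ                    509.0930     1,413.0924       5,505.5817
P = 509.0930.
Convexity = Σ t(t+1)·PV / [P·(1+y)²] = 5,505.5817 / (509.0930 × 1.150256) = 9.40181.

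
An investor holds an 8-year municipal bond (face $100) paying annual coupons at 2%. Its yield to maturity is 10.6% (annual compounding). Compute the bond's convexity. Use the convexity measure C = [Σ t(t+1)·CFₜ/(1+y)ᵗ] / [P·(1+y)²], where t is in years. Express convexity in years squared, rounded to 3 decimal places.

51.561

With y = 0.106:
  t   CF        PV=CF/(1+0.106)^t    t·PV        t(t+1)·PV
  1         2.00         1.8083         1.8083           3.6166
  2         2.00         1.6350         3.2700           9.8100
  3         2.00         1.4783         4.4349          17.7397
  4         2.00         1.3366         5.3465          26.7325
  5         2.00         1.2085         6.0426          36.2556
  6         2.00         1.0927         6.5562          45.8932
  7         2.00         0.9880         6.9158          55.3264
  8       102.00        45.5574       364.4594       3,280.1345
  Σ                     55.1049       398.8337       3,475.5086
P = 55.1049.
Convexity = Σ t(t+1)·PV / [P·(1+y)²] = 3,475.5086 / (55.1049 × 1.223236) = 51.56062.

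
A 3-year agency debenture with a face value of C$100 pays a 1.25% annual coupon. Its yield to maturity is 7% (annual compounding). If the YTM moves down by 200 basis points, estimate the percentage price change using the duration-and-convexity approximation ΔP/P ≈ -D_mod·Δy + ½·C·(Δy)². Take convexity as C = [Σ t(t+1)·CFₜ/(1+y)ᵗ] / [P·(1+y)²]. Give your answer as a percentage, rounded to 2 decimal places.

With y = 0.07:
  t   CF        PV=CF/(1+0.07)^t    t·PV        t(t+1)·PV
  1         1.25         1.1682         1.1682           2.3364
  2         1.25         1.0918         2.1836           6.5508
  3       101.25        82.6502       247.9505         991.8019
  Σ                     84.9102       251.3023       1,000.6892
P = 84.9102; D_Mac = 2.95963 yrs; D_mod = 2.76600 yrs; C = 10.29371.
Duration effect: -2.76600 × (-0.02) = +0.055320
Convexity effect: 0.5 × 10.29371 × (-0.02)² = +0.0020587
ΔP/P ≈ +0.055320 + 0.0020587 = +0.057379 = +5.7379%.

+5.74%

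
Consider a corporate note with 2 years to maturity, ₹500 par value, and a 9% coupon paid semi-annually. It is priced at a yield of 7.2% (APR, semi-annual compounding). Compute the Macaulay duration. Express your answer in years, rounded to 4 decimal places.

Periodic yield y = 0.036. Discount each cash flow and weight by its period:
  t   CF        PV=CF/(1+0.036)^t    t·PV
  1        22.50        21.7181        21.7181
  2        22.50        20.9635        41.9269
  3        22.50        20.2350        60.7050
  4       522.50       453.5731     1,814.2923
  Σ                    516.4897     1,938.6424
Price P = Σ PV = 516.4897.
Macaulay duration = Σ(t·PV) / P = 1,938.6424 / 516.4897 = 3.75350 half-year periods.
In years: 3.75350 / 2 = 1.87675 years.

1.8767 years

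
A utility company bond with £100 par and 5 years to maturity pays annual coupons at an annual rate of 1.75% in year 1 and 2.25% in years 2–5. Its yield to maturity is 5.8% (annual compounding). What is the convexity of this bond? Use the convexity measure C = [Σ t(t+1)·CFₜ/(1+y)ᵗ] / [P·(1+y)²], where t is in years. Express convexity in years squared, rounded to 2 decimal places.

With y = 0.058:
  t   CF        PV=CF/(1+0.058)^t    t·PV        t(t+1)·PV
  1         1.75         1.6541         1.6541           3.3081
  2         2.25         2.0101         4.0201          12.0604
  3         2.25         1.8999         5.6996          22.7985
  4         2.25         1.7957         7.1829          35.9145
  5       102.25        77.1321       385.6603       2,313.9621
  Σ                     84.4918       404.2171       2,388.0436
P = 84.4918.
Convexity = Σ t(t+1)·PV / [P·(1+y)²] = 2,388.0436 / (84.4918 × 1.119364) = 25.24971.

25.25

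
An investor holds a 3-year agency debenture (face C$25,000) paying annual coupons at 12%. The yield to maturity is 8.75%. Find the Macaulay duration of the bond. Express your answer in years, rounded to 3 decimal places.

Periodic yield y = 0.0875. Discount each cash flow and weight by its year:
  t   CF        PV=CF/(1+0.0875)^t    t·PV
  1     3,000.00     2,758.6207     2,758.6207
  2     3,000.00     2,536.6627     5,073.3254
  3    28,000.00    21,770.5918    65,311.7753
  Σ                 27,065.8752    73,143.7214
Price P = Σ PV = 27,065.8752.
Macaulay duration = Σ(t·PV) / P = 73,143.7214 / 27,065.8752 = 2.70243 years.

2.702 years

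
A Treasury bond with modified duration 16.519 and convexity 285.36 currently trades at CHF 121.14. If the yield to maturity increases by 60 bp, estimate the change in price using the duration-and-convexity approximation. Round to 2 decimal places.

Duration effect: -D_mod·Δy = -16.519 × (+0.006) = -0.099114
Convexity effect: ½·C·(Δy)² = 0.5 × 285.36 × (0.006)² = +0.00513648
ΔP/P ≈ -0.099114 + 0.00513648 = -0.09397752
ΔP ≈ 121.14 × (-0.09397752) = -11.3844367728.

-CHF 11.38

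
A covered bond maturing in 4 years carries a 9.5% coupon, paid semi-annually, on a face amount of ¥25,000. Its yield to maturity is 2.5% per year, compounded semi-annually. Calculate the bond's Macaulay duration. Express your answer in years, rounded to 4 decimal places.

Periodic yield y = 0.0125. Discount each cash flow and weight by its period:
  t   CF        PV=CF/(1+0.0125)^t    t·PV
  1     1,187.50     1,172.8395     1,172.8395
  2     1,187.50     1,158.3600     2,316.7200
  3     1,187.50     1,144.0593     3,432.1778
  4     1,187.50     1,129.9351     4,519.7403
  5     1,187.50     1,115.9853     5,579.9263
  6     1,187.50     1,102.2077     6,613.2460
  7     1,187.50     1,088.6002     7,620.2011
  8    26,187.50    23,710.1218   189,680.9745
  Σ                 31,622.1088   220,935.8256
Price P = Σ PV = 31,622.1088.
Macaulay duration = Σ(t·PV) / P = 220,935.8256 / 31,622.1088 = 6.98675 half-year periods.
In years: 6.98675 / 2 = 3.49338 years.

3.4934 years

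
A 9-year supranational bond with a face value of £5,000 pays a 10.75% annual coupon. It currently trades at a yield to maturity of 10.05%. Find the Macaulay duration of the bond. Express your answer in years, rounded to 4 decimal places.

6.2496 years

Periodic yield y = 0.1005. Discount each cash flow and weight by its year:
  t   CF        PV=CF/(1+0.1005)^t    t·PV
  1       537.50       488.4144       488.4144
  2       537.50       443.8113       887.6226
  3       537.50       403.2815     1,209.8446
  4       537.50       366.4530     1,465.8120
  5       537.50       332.9877     1,664.9387
  6       537.50       302.5786     1,815.4715
  7       537.50       274.9465     1,924.6253
  8       537.50       249.8378     1,998.7022
  9     5,537.50     2,338.8551    21,049.6959
  Σ                  5,201.1659    32,505.1271
Price P = Σ PV = 5,201.1659.
Macaulay duration = Σ(t·PV) / P = 32,505.1271 / 5,201.1659 = 6.24958 years.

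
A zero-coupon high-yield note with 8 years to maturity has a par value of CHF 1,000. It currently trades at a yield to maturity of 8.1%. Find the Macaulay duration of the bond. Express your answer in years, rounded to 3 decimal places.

8.000 years

A zero-coupon bond has a single cash flow at maturity, so its Macaulay duration equals its maturity: 8 years.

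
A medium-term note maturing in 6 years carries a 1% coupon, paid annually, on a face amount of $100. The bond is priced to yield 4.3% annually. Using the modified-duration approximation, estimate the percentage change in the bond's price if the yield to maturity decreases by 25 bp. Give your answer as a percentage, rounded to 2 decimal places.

+1.40%

Periodic yield y = 0.043. Modified duration first:
  t   CF        PV=CF/(1+0.043)^t    t·PV
  1         1.00         0.9588         0.9588
  2         1.00         0.9192         1.8385
  3         1.00         0.8813         2.6440
  4         1.00         0.8450         3.3800
  5         1.00         0.8102         4.0509
  6       101.00        78.4541       470.7245
  Σ                     82.8686       483.5967
P = 82.8686; D_Mac = 5.83570 yrs; D_mod = 5.83570/(1+0.043) = 5.59511 yrs.
ΔP/P ≈ -D_mod · Δy = -5.59511 × (-0.0025) = +0.013988 = +1.3988%.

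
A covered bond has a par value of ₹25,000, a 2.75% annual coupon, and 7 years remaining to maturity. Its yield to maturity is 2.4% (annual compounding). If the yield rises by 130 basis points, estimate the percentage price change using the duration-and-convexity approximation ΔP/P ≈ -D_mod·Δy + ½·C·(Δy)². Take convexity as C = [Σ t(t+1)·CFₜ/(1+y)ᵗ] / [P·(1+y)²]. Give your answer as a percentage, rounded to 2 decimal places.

With y = 0.024:
  t   CF        PV=CF/(1+0.024)^t    t·PV        t(t+1)·PV
  1       687.50       671.3867       671.3867       1,342.7734
  2       687.50       655.6511     1,311.3022       3,933.9066
  3       687.50       640.2843     1,920.8528       7,683.4112
  4       687.50       625.2776     2,501.1104      12,505.5521
  5       687.50       610.6227     3,053.1133      18,318.6799
  6       687.50       596.3112     3,577.8672      25,045.0702
  7    25,687.50    21,758.1588   152,307.1118   1,218,456.8946
  Σ                 25,557.6924   165,342.7445   1,287,286.2881
P = 25,557.6924; D_Mac = 6.46939 yrs; D_mod = 6.31777 yrs; C = 48.03454.
Duration effect: -6.31777 × (+0.013) = -0.082131
Convexity effect: 0.5 × 48.03454 × (0.013)² = +0.0040589
ΔP/P ≈ -0.082131 + 0.0040589 = -0.078072 = -7.8072%.

-7.81%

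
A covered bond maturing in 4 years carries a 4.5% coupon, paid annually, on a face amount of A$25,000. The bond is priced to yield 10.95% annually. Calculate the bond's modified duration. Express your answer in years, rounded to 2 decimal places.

3.35 years

Periodic yield y = 0.1095. First find Macaulay duration:
  t   CF        PV=CF/(1+0.1095)^t    t·PV
  1     1,125.00     1,013.9703     1,013.9703
  2     1,125.00       913.8984     1,827.7968
  3     1,125.00       823.7029     2,471.1087
  4    26,125.00    17,240.3895    68,961.5579
  Σ                 19,991.9610    74,274.4337
P = 19,991.9610; Macaulay duration = 74,274.4337 / 19,991.9610 = 3.71522 years.
Modified duration = D_Mac / (1 + y) = 3.71522 / 1.1095 = 3.34855 years.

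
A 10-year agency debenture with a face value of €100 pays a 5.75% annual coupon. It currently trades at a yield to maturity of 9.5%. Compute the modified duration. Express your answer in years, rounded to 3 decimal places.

Periodic yield y = 0.095. First find Macaulay duration:
  t   CF        PV=CF/(1+0.095)^t    t·PV
  1         5.75         5.2511         5.2511
  2         5.75         4.7956         9.5911
  3         5.75         4.3795        13.1385
  4         5.75         3.9996        15.9982
  5         5.75         3.6526        18.2628
  6         5.75         3.3357        20.0140
  7         5.75         3.0463        21.3239
  8         5.75         2.7820        22.2559
  9         5.75         2.5406        22.8656
  10      105.75        42.6716       426.7163
  Σ                     76.4545       575.4175
P = 76.4545; Macaulay duration = 575.4175 / 76.4545 = 7.52627 years.
Modified duration = D_Mac / (1 + y) = 7.52627 / 1.095 = 6.87331 years.

6.873 years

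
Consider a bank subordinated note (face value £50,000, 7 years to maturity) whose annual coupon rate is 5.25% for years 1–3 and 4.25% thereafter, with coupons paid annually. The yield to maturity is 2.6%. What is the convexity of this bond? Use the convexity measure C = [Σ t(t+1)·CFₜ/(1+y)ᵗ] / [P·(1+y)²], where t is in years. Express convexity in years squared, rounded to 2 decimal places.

44.60

With y = 0.026:
  t   CF        PV=CF/(1+0.026)^t    t·PV        t(t+1)·PV
  1     2,625.00     2,558.4795     2,558.4795       5,116.9591
  2     2,625.00     2,493.6448     4,987.2895      14,961.8686
  3     2,625.00     2,430.4530     7,291.3590      29,165.4359
  4     2,125.00     1,917.6506     7,670.6026      38,353.0129
  5     2,125.00     1,869.0552     9,345.2761      56,071.6563
  6     2,125.00     1,821.6912    10,930.1474      76,511.0320
  7    52,125.00    43,552.6457   304,868.5201   2,438,948.1606
  Σ                 56,643.6201   347,651.6742   2,659,128.1255
P = 56,643.6201.
Convexity = Σ t(t+1)·PV / [P·(1+y)²] = 2,659,128.1255 / (56,643.6201 × 1.052676) = 44.59576.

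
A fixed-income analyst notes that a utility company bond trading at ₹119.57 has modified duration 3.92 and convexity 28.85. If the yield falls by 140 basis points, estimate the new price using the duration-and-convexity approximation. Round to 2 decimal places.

Duration effect: -D_mod·Δy = -3.92 × (-0.014) = +0.054880
Convexity effect: ½·C·(Δy)² = 0.5 × 28.85 × (-0.014)² = +0.0028273
ΔP/P ≈ +0.054880 + 0.0028273 = +0.0577073
New price ≈ 119.57 × (1 + 0.0577073) = 126.470061861.

₹126.47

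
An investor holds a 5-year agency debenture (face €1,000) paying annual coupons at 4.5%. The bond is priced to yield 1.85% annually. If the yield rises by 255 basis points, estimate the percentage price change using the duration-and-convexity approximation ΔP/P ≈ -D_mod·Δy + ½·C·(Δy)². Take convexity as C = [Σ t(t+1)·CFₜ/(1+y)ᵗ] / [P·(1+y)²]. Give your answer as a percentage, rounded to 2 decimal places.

With y = 0.0185:
  t   CF        PV=CF/(1+0.0185)^t    t·PV        t(t+1)·PV
  1        45.00        44.1826        44.1826          88.3652
  2        45.00        43.3801        86.7602         260.2805
  3        45.00        42.5921       127.7764         511.1056
  4        45.00        41.8185       167.2740         836.3699
  5     1,045.00       953.4790     4,767.3949      28,604.3694
  Σ                  1,125.4523     5,193.3881      30,300.4907
P = 1,125.4523; D_Mac = 4.61449 yrs; D_mod = 4.53067 yrs; C = 25.95377.
Duration effect: -4.53067 × (+0.0255) = -0.115532
Convexity effect: 0.5 × 25.95377 × (0.0255)² = +0.0084382
ΔP/P ≈ -0.115532 + 0.0084382 = -0.107094 = -10.7094%.

-10.71%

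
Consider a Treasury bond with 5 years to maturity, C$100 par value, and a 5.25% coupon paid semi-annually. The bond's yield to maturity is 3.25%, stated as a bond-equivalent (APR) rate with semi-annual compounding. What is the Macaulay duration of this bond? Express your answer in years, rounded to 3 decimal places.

4.490 years

Periodic yield y = 0.01625. Discount each cash flow and weight by its period:
  t   CF        PV=CF/(1+0.01625)^t    t·PV
  1        2.625         2.5830         2.5830
  2        2.625         2.5417         5.0834
  3        2.625         2.5011         7.5032
  4        2.625         2.4611         9.8444
  5        2.625         2.4217        12.1087
  6        2.625         2.3830        14.2981
  7        2.625         2.3449        16.4143
  8        2.625         2.3074        18.4593
  9        2.625         2.2705        20.4346
  10     102.625        87.3469       873.4692
  Σ                    109.1614       980.1982
Price P = Σ PV = 109.1614.
Macaulay duration = Σ(t·PV) / P = 980.1982 / 109.1614 = 8.97935 half-year periods.
In years: 8.97935 / 2 = 4.48967 years.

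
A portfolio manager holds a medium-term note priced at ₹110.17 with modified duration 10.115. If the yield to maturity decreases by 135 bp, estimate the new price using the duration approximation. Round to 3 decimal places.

Duration approximation: ΔP/P ≈ -D_mod · Δy = -10.115 × (-0.0135) = +0.1365525.
New price ≈ 110.17 × (1 + 0.1365525) = 125.213988925.

₹125.214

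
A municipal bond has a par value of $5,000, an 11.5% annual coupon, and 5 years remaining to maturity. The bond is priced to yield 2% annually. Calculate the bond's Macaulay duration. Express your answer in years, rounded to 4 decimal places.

Periodic yield y = 0.02. Discount each cash flow and weight by its year:
  t   CF        PV=CF/(1+0.02)^t    t·PV
  1       575.00       563.7255       563.7255
  2       575.00       552.6720     1,105.3441
  3       575.00       541.8353     1,625.5060
  4       575.00       531.2111     2,124.8445
  5     5,575.00     5,049.4493    25,247.2463
  Σ                  7,238.8933    30,666.6664
Price P = Σ PV = 7,238.8933.
Macaulay duration = Σ(t·PV) / P = 30,666.6664 / 7,238.8933 = 4.23637 years.

4.2364 years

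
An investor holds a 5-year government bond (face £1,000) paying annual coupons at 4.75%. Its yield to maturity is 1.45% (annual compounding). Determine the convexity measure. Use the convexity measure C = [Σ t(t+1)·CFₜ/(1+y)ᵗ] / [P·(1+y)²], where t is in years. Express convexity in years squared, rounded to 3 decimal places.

With y = 0.0145:
  t   CF        PV=CF/(1+0.0145)^t    t·PV        t(t+1)·PV
  1        47.50        46.8211        46.8211          93.6422
  2        47.50        46.1519        92.3038         276.9114
  3        47.50        45.4923       136.4768         545.9070
  4        47.50        44.8420       179.3682         896.8409
  5     1,047.50       974.7512     4,873.7560      29,242.5357
  Σ                  1,158.0585     5,328.7258      31,055.8372
P = 1,158.0585.
Convexity = Σ t(t+1)·PV / [P·(1+y)²] = 31,055.8372 / (1,158.0585 × 1.029210) = 26.05605.

26.056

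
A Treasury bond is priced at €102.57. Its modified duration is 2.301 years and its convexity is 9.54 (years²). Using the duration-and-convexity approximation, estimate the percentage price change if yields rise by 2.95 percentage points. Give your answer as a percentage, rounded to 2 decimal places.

Duration effect: -D_mod·Δy = -2.301 × (+0.0295) = -0.0678795
Convexity effect: ½·C·(Δy)² = 0.5 × 9.54 × (0.0295)² = +0.0041510925
ΔP/P ≈ -0.0678795 + 0.0041510925 = -0.0637284075
= -6.37284075%.

-6.37%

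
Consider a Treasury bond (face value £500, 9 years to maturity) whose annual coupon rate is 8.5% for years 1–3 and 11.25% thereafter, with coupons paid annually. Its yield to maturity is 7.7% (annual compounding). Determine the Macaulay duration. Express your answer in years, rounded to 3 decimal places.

Periodic yield y = 0.077. Discount each cash flow and weight by its year:
  t   CF        PV=CF/(1+0.077)^t    t·PV
  1        42.50        39.4615        39.4615
  2        42.50        36.6402        73.2803
  3        42.50        34.0206       102.0618
  4        56.25        41.8080       167.2321
  5        56.25        38.8190       194.0949
  6        56.25        36.0436       216.2617
  7        56.25        33.4667       234.2667
  8        56.25        31.0740       248.5919
  9       556.25       285.3177     2,567.8592
  Σ                    576.6512     3,843.1100
Price P = Σ PV = 576.6512.
Macaulay duration = Σ(t·PV) / P = 3,843.1100 / 576.6512 = 6.66453 years.

6.665 years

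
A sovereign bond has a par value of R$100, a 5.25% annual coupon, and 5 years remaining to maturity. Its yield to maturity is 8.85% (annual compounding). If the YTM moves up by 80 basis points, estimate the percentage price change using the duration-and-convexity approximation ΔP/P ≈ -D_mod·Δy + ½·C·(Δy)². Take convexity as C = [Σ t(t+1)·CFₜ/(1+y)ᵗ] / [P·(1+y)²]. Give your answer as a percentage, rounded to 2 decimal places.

With y = 0.0885:
  t   CF        PV=CF/(1+0.0885)^t    t·PV        t(t+1)·PV
  1         5.25         4.8232         4.8232           9.6463
  2         5.25         4.4310         8.8620          26.5860
  3         5.25         4.0707        12.2122          48.8490
  4         5.25         3.7398        14.9591          74.7955
  5       105.25        68.8779       344.3895       2,066.3372
  Σ                     85.9426       385.2460       2,226.2140
P = 85.9426; D_Mac = 4.48260 yrs; D_mod = 4.11814 yrs; C = 21.86259.
Duration effect: -4.11814 × (+0.008) = -0.032945
Convexity effect: 0.5 × 21.86259 × (0.008)² = +0.0006996
ΔP/P ≈ -0.032945 + 0.0006996 = -0.032246 = -3.2246%.

-3.22%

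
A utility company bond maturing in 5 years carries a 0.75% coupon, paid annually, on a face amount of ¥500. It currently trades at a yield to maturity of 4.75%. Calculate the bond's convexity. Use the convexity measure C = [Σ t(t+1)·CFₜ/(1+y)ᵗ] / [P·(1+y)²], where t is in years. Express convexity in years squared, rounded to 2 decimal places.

26.74

With y = 0.0475:
  t   CF        PV=CF/(1+0.0475)^t    t·PV        t(t+1)·PV
  1         3.75         3.5800         3.5800           7.1599
  2         3.75         3.4176         6.8352          20.5057
  3         3.75         3.2626         9.7879          39.1517
  4         3.75         3.1147        12.4588          62.2938
  5       503.75       399.4339     1,997.1694      11,983.0165
  Σ                    412.8088     2,029.8313      12,112.1276
P = 412.8088.
Convexity = Σ t(t+1)·PV / [P·(1+y)²] = 12,112.1276 / (412.8088 × 1.097256) = 26.74013.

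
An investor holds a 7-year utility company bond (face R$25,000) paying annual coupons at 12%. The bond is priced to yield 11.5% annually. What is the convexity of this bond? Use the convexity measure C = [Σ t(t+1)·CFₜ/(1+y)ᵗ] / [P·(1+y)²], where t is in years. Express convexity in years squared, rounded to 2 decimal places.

29.38

With y = 0.115:
  t   CF        PV=CF/(1+0.115)^t    t·PV        t(t+1)·PV
  1     3,000.00     2,690.5830     2,690.5830       5,381.1659
  2     3,000.00     2,413.0789     4,826.1578      14,478.4733
  3     3,000.00     2,164.1963     6,492.5889      25,970.3557
  4     3,000.00     1,940.9832     7,763.9330      38,819.6648
  5     3,000.00     1,740.7921     8,703.9607      52,223.7643
  6     3,000.00     1,561.2486     9,367.4914      65,572.4395
  7    28,000.00    13,068.7473    91,481.2309     731,849.8475
  Σ                 25,579.6294   131,325.9456     934,295.7110
P = 25,579.6294.
Convexity = Σ t(t+1)·PV / [P·(1+y)²] = 934,295.7110 / (25,579.6294 × 1.243225) = 29.37923.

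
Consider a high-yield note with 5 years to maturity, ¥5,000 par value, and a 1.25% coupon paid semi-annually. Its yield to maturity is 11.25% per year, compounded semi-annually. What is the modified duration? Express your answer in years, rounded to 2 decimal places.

Periodic yield y = 0.05625. First find Macaulay duration:
  t   CF        PV=CF/(1+0.05625)^t    t·PV
  1        31.25        29.5858        29.5858
  2        31.25        28.0102        56.0204
  3        31.25        26.5186        79.5557
  4        31.25        25.1063       100.4253
  5        31.25        23.7693       118.8465
  6        31.25        22.5035       135.0209
  7        31.25        21.3051       149.1355
  8        31.25        20.1705       161.3638
  9        31.25        19.0963       171.8668
  10    5,031.25     2,910.7753    29,107.7528
  Σ                  3,126.8408    30,109.5736
P = 3,126.8408; Macaulay duration = 30,109.5736 / 3,126.8408 = 9.62939 half-year periods = 4.81470 years.
Modified duration = D_Mac / (1 + y) = 4.81470 / 1.05625 = 4.55829 years.

4.56 years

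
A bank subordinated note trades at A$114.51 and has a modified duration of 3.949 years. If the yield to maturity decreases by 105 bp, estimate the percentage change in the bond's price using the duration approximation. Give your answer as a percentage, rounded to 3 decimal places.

Duration approximation: ΔP/P ≈ -D_mod · Δy = -3.949 × (-0.0105) = +0.0414645.
As a percentage: +4.14645%.

+4.146%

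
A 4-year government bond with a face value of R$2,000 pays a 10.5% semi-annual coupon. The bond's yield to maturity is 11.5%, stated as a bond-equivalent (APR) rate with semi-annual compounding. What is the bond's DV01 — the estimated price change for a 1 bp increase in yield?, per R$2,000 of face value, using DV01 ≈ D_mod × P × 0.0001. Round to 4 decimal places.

Periodic yield y = 0.0575.
  t   CF        PV=CF/(1+0.0575)^t    t·PV
  1       105.00        99.2908        99.2908
  2       105.00        93.8920       187.7840
  3       105.00        88.7868       266.3603
  4       105.00        83.9591       335.8364
  5       105.00        79.3940       396.9698
  6       105.00        75.0770       450.4621
  7       105.00        70.9948       496.9637
  8     2,105.00     1,345.8885    10,767.1082
  Σ                  1,937.2830    13,000.7753
P = 1,937.2830; D_Mac = 6.71083 half-year periods = 3.35541 yrs; D_mod = 3.17297 yrs.
DV01 ≈ 3.17297 × 1,937.2830 × 0.0001 = 0.614694.

R$0.6147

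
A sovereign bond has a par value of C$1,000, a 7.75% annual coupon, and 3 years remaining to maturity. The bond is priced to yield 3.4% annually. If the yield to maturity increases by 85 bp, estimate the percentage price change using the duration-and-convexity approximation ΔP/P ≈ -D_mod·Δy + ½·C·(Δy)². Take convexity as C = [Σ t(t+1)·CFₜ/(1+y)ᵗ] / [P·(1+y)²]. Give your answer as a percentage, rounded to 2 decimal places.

With y = 0.034:
  t   CF        PV=CF/(1+0.034)^t    t·PV        t(t+1)·PV
  1        77.50        74.9516        74.9516         149.9033
  2        77.50        72.4871       144.9742         434.9225
  3     1,077.50       974.6657     2,923.9970      11,695.9879
  Σ                  1,122.1044     3,143.9228      12,280.8136
P = 1,122.1044; D_Mac = 2.80181 yrs; D_mod = 2.70968 yrs; C = 10.23653.
Duration effect: -2.70968 × (+0.0085) = -0.023032
Convexity effect: 0.5 × 10.23653 × (0.0085)² = +0.0003698
ΔP/P ≈ -0.023032 + 0.0003698 = -0.022662 = -2.2662%.

-2.27%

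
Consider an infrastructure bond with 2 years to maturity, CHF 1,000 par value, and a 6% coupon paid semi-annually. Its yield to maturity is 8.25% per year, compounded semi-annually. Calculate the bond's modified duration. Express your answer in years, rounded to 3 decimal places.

1.836 years

Periodic yield y = 0.04125. First find Macaulay duration:
  t   CF        PV=CF/(1+0.04125)^t    t·PV
  1        30.00        28.8115        28.8115
  2        30.00        27.6701        55.3403
  3        30.00        26.5740        79.7219
  4     1,030.00       876.2281     3,504.9123
  Σ                    959.2837     3,668.7860
P = 959.2837; Macaulay duration = 3,668.7860 / 959.2837 = 3.82451 half-year periods = 1.91225 years.
Modified duration = D_Mac / (1 + y) = 1.91225 / 1.04125 = 1.83650 years.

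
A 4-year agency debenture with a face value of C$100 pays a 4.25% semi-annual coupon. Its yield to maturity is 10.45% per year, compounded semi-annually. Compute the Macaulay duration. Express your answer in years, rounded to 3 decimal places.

3.680 years

Periodic yield y = 0.05225. Discount each cash flow and weight by its period:
  t   CF        PV=CF/(1+0.05225)^t    t·PV
  1        2.125         2.0195         2.0195
  2        2.125         1.9192         3.8384
  3        2.125         1.8239         5.4717
  4        2.125         1.7333         6.9334
  5        2.125         1.6473         8.2363
  6        2.125         1.5655         9.3928
  7        2.125         1.4877        10.4142
  8      102.125        67.9486       543.5889
  Σ                     80.1450       589.8952
Price P = Σ PV = 80.1450.
Macaulay duration = Σ(t·PV) / P = 589.8952 / 80.1450 = 7.36035 half-year periods.
In years: 7.36035 / 2 = 3.68017 years.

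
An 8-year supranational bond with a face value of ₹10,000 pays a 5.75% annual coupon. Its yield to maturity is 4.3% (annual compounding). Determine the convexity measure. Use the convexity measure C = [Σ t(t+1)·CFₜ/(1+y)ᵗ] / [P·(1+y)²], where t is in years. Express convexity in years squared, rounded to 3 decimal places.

With y = 0.043:
  t   CF        PV=CF/(1+0.043)^t    t·PV        t(t+1)·PV
  1       575.00       551.2943       551.2943       1,102.5887
  2       575.00       528.5660     1,057.1320       3,171.3960
  3       575.00       506.7747     1,520.3241       6,081.2963
  4       575.00       485.8818     1,943.5271       9,717.6355
  5       575.00       465.8502     2,329.2511      13,975.5065
  6       575.00       446.6445     2,679.8670      18,759.0692
  7       575.00       428.2306     2,997.6141      23,980.9130
  8    10,575.00     7,551.0250    60,408.2001     543,673.8006
  Σ                 10,964.2671    73,487.2098     620,462.2058
P = 10,964.2671.
Convexity = Σ t(t+1)·PV / [P·(1+y)²] = 620,462.2058 / (10,964.2671 × 1.087849) = 52.01961.

52.020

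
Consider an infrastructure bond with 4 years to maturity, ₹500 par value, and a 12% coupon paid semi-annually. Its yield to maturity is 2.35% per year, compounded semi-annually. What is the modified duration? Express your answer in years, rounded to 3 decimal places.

Periodic yield y = 0.01175. First find Macaulay duration:
  t   CF        PV=CF/(1+0.01175)^t    t·PV
  1        30.00        29.6516        29.6516
  2        30.00        29.3072        58.6145
  3        30.00        28.9669        86.9006
  4        30.00        28.6305       114.5219
  5        30.00        28.2980       141.4898
  6        30.00        27.9693       167.8159
  7        30.00        27.6445       193.5115
  8       530.00       482.7143     3,861.7144
  Σ                    683.1823     4,654.2202
P = 683.1823; Macaulay duration = 4,654.2202 / 683.1823 = 6.81256 half-year periods = 3.40628 years.
Modified duration = D_Mac / (1 + y) = 3.40628 / 1.01175 = 3.36672 years.

3.367 years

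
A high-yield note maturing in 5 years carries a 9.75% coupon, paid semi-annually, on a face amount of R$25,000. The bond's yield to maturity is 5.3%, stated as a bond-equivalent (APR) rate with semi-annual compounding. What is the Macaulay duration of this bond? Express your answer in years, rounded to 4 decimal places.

Periodic yield y = 0.0265. Discount each cash flow and weight by its period:
  t   CF        PV=CF/(1+0.0265)^t    t·PV
  1     1,218.75     1,187.2869     1,187.2869
  2     1,218.75     1,156.6360     2,313.2721
  3     1,218.75     1,126.7765     3,380.3294
  4     1,218.75     1,097.6877     4,390.7510
  5     1,218.75     1,069.3500     5,346.7498
  6     1,218.75     1,041.7438     6,250.4625
  7     1,218.75     1,014.8502     7,103.9516
  8     1,218.75       988.6510     7,909.2078
  9     1,218.75       963.1281     8,668.1527
  10   26,218.75    20,184.7068   201,847.0681
  Σ                 29,830.8170   248,397.2319
Price P = Σ PV = 29,830.8170.
Macaulay duration = Σ(t·PV) / P = 248,397.2319 / 29,830.8170 = 8.32687 half-year periods.
In years: 8.32687 / 2 = 4.16343 years.

4.1634 years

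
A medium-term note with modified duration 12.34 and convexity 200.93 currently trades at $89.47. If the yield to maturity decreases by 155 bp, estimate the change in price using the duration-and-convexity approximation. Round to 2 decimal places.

Duration effect: -D_mod·Δy = -12.34 × (-0.0155) = +0.191270
Convexity effect: ½·C·(Δy)² = 0.5 × 200.93 × (-0.0155)² = +0.02413671625
ΔP/P ≈ +0.191270 + 0.02413671625 = +0.21540671625
ΔP ≈ 89.47 × (+0.21540671625) = +19.2724389028875.

+$19.27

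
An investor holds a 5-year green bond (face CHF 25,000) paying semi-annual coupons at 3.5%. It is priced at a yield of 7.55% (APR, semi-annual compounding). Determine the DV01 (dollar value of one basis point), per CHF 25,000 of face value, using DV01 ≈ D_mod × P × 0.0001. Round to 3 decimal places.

Periodic yield y = 0.03775.
  t   CF        PV=CF/(1+0.03775)^t    t·PV
  1       437.50       421.5852       421.5852
  2       437.50       406.2493       812.4985
  3       437.50       391.4712     1,174.4136
  4       437.50       377.2308     1,508.9230
  5       437.50       363.5083     1,817.5416
  6       437.50       350.2851     2,101.7103
  7       437.50       337.5428     2,362.7997
  8       437.50       325.2641     2,602.1127
  9       437.50       313.4320     2,820.8883
  10   25,437.50    17,560.9096   175,609.0955
  Σ                 20,847.4782   191,231.5684
P = 20,847.4782; D_Mac = 9.17289 half-year periods = 4.58644 yrs; D_mod = 4.41960 yrs.
DV01 ≈ 4.41960 × 20,847.4782 × 0.0001 = 9.213759.

CHF 9.214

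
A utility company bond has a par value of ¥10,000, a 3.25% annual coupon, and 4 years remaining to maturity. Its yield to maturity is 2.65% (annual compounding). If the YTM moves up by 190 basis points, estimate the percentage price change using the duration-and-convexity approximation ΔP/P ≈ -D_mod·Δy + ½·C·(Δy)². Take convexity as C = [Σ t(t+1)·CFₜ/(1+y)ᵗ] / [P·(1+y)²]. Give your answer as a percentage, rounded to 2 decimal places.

With y = 0.0265:
  t   CF        PV=CF/(1+0.0265)^t    t·PV        t(t+1)·PV
  1       325.00       316.6098       316.6098         633.2197
  2       325.00       308.4363       616.8726       1,850.6177
  3       325.00       300.4737       901.4212       3,605.6847
  4    10,325.00     9,299.3854    37,197.5415     185,987.7074
  Σ                 10,224.9052    39,032.4451     192,077.2295
P = 10,224.9052; D_Mac = 3.81739 yrs; D_mod = 3.71884 yrs; C = 17.82784.
Duration effect: -3.71884 × (+0.019) = -0.070658
Convexity effect: 0.5 × 17.82784 × (0.019)² = +0.0032179
ΔP/P ≈ -0.070658 + 0.0032179 = -0.067440 = -6.7440%.

-6.74%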